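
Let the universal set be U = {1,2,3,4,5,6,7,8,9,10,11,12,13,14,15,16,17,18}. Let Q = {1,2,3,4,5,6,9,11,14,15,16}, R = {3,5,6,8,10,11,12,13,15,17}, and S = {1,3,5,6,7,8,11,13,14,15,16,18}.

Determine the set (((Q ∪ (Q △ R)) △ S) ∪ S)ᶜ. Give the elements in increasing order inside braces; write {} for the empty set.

{}

Q △ R = {1,2,4,8,9,10,12,13,14,16,17}
Q ∪ (Q △ R) = {1,2,3,4,5,6,8,9,10,11,12,13,14,15,16,17}
(Q ∪ (Q △ R)) △ S = {2,4,7,9,10,12,17,18}
((Q ∪ (Q △ R)) △ S) ∪ S = {1,2,3,4,5,6,7,8,9,10,11,12,13,14,15,16,17,18}
(((Q ∪ (Q △ R)) △ S) ∪ S)ᶜ = {}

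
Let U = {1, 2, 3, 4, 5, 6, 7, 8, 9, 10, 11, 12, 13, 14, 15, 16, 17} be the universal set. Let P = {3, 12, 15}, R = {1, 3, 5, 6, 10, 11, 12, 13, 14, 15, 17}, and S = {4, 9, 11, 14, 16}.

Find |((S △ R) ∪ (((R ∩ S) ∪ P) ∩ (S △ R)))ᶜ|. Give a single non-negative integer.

5

S △ R = {1, 3, 4, 5, 6, 9, 10, 12, 13, 15, 16, 17}
R ∩ S = {11, 14}
(R ∩ S) ∪ P = {3, 11, 12, 14, 15}
((R ∩ S) ∪ P) ∩ (S △ R) = {3, 12, 15}
(S △ R) ∪ (((R ∩ S) ∪ P) ∩ (S △ R)) = {1, 3, 4, 5, 6, 9, 10, 12, 13, 15, 16, 17}
((S △ R) ∪ (((R ∩ S) ∪ P) ∩ (S △ R)))ᶜ = {2, 7, 8, 11, 14}
|((S △ R) ∪ (((R ∩ S) ∪ P) ∩ (S △ R)))ᶜ| = 5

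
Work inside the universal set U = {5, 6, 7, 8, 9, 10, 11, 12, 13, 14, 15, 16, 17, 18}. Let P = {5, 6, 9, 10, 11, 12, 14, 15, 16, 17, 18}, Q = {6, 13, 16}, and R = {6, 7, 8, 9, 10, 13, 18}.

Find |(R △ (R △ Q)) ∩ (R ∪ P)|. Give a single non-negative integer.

3

R △ Q = {7, 8, 9, 10, 16, 18}
R △ (R △ Q) = {6, 13, 16}
R ∪ P = {5, 6, 7, 8, 9, 10, 11, 12, 13, 14, 15, 16, 17, 18}
(R △ (R △ Q)) ∩ (R ∪ P) = {6, 13, 16}
|(R △ (R △ Q)) ∩ (R ∪ P)| = 3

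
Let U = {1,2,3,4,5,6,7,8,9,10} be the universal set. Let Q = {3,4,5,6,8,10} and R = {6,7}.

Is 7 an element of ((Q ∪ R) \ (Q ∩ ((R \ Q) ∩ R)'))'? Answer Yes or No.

No

7 ∉ Q and 7 ∈ R, so 7 ∈ Q ∪ R
7 ∈ R and 7 ∉ Q, so 7 ∈ R \ Q
7 ∈ (R \ Q) and 7 ∈ R, so 7 ∈ (R \ Q) ∩ R
7 ∉ ((R \ Q) ∩ R)' since 7 ∈ ((R \ Q) ∩ R)
7 ∉ Q and 7 ∉ ((R \ Q) ∩ R)', so 7 ∉ Q ∩ ((R \ Q) ∩ R)'
7 ∈ (Q ∪ R) and 7 ∉ (Q ∩ ((R \ Q) ∩ R)'), so 7 ∈ (Q ∪ R) \ (Q ∩ ((R \ Q) ∩ R)')
7 ∉ ((Q ∪ R) \ (Q ∩ ((R \ Q) ∩ R)'))' since 7 ∈ ((Q ∪ R) \ (Q ∩ ((R \ Q) ∩ R)'))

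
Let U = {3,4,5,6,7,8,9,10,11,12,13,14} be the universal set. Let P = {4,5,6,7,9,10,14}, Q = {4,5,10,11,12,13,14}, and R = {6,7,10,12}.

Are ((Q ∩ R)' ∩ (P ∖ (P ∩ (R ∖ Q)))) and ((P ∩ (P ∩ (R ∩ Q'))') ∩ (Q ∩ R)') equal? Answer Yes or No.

Yes

Q ∩ R = {10,12}
(Q ∩ R)' = {3,4,5,6,7,8,9,11,13,14}
R ∖ Q = {6,7}
P ∩ (R ∖ Q) = {6,7}
P ∖ (P ∩ (R ∖ Q)) = {4,5,9,10,14}
(Q ∩ R)' ∩ (P ∖ (P ∩ (R ∖ Q))) = {4,5,9,14}
Q' = {3,6,7,8,9}
R ∩ Q' = {6,7}
P ∩ (R ∩ Q') = {6,7}
(P ∩ (R ∩ Q'))' = {3,4,5,8,9,10,11,12,13,14}
P ∩ (P ∩ (R ∩ Q'))' = {4,5,9,10,14}
(P ∩ (P ∩ (R ∩ Q'))') ∩ (Q ∩ R)' = {4,5,9,14}
Both equal {4,5,9,14}, so (Q ∩ R)' ∩ (P ∖ (P ∩ (R ∖ Q))) = (P ∩ (P ∩ (R ∩ Q'))') ∩ (Q ∩ R)'.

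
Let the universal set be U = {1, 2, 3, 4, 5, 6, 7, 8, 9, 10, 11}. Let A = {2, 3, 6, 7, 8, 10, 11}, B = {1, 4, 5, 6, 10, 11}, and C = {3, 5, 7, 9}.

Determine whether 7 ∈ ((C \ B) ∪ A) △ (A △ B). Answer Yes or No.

7 ∈ C and 7 ∉ B, so 7 ∈ C \ B
7 ∈ (C \ B) and 7 ∈ A, so 7 ∈ (C \ B) ∪ A
7 ∈ A and 7 ∉ B, so 7 ∈ A △ B
7 ∈ ((C \ B) ∪ A) and 7 ∈ (A △ B), so 7 ∉ ((C \ B) ∪ A) △ (A △ B)

No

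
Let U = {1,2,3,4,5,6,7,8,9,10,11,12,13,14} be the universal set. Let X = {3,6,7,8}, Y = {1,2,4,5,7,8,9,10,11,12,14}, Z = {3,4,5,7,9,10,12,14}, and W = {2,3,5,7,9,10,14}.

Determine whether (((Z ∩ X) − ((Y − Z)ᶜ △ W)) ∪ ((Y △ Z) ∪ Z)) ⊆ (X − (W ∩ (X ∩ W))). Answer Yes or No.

Z ∩ X = {3,7}
Y − Z = {1,2,8,11}
(Y − Z)ᶜ = {3,4,5,6,7,9,10,12,13,14}
(Y − Z)ᶜ △ W = {2,4,6,12,13}
(Z ∩ X) − ((Y − Z)ᶜ △ W) = {3,7}
Y △ Z = {1,2,3,8,11}
(Y △ Z) ∪ Z = {1,2,3,4,5,7,8,9,10,11,12,14}
((Z ∩ X) − ((Y − Z)ᶜ △ W)) ∪ ((Y △ Z) ∪ Z) = {1,2,3,4,5,7,8,9,10,11,12,14}
X ∩ W = {3,7}
W ∩ (X ∩ W) = {3,7}
X − (W ∩ (X ∩ W)) = {6,8}
1 ∈ ((Z ∩ X) − ((Y − Z)ᶜ △ W)) ∪ ((Y △ Z) ∪ Z) but 1 ∉ X − (W ∩ (X ∩ W)), so the inclusion fails.

No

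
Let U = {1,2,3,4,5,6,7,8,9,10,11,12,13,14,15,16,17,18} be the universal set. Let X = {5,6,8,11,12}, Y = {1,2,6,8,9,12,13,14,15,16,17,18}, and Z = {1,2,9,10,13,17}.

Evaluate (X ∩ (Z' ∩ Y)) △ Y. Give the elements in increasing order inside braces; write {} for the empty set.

Z' = {3,4,5,6,7,8,11,12,14,15,16,18}
Z' ∩ Y = {6,8,12,14,15,16,18}
X ∩ (Z' ∩ Y) = {6,8,12}
(X ∩ (Z' ∩ Y)) △ Y = {1,2,9,13,14,15,16,17,18}

{1,2,9,13,14,15,16,17,18}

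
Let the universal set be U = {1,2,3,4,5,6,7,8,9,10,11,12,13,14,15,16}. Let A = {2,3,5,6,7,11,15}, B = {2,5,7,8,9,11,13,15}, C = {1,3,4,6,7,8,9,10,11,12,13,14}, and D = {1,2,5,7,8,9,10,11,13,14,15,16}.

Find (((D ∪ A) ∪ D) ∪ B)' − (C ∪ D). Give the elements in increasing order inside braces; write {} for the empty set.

{}

D ∪ A = {1,2,3,5,6,7,8,9,10,11,13,14,15,16}
(D ∪ A) ∪ D = {1,2,3,5,6,7,8,9,10,11,13,14,15,16}
((D ∪ A) ∪ D) ∪ B = {1,2,3,5,6,7,8,9,10,11,13,14,15,16}
(((D ∪ A) ∪ D) ∪ B)' = {4,12}
C ∪ D = {1,2,3,4,5,6,7,8,9,10,11,12,13,14,15,16}
(((D ∪ A) ∪ D) ∪ B)' − (C ∪ D) = {}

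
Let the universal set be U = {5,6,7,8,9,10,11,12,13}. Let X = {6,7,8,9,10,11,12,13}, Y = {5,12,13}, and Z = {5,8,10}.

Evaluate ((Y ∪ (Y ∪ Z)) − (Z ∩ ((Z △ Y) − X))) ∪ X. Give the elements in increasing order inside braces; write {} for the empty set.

{5,6,7,8,9,10,11,12,13}

Y ∪ Z = {5,8,10,12,13}
Y ∪ (Y ∪ Z) = {5,8,10,12,13}
Z △ Y = {8,10,12,13}
(Z △ Y) − X = {}
Z ∩ ((Z △ Y) − X) = {}
(Y ∪ (Y ∪ Z)) − (Z ∩ ((Z △ Y) − X)) = {5,8,10,12,13}
((Y ∪ (Y ∪ Z)) − (Z ∩ ((Z △ Y) − X))) ∪ X = {5,6,7,8,9,10,11,12,13}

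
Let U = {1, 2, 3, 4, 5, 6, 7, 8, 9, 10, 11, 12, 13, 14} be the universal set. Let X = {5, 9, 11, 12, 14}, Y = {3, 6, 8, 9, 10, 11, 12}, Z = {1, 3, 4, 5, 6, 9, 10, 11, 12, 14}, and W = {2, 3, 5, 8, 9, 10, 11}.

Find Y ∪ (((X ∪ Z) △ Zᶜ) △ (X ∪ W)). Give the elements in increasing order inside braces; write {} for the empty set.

{1, 3, 4, 6, 7, 8, 9, 10, 11, 12, 13}

X ∪ Z = {1, 3, 4, 5, 6, 9, 10, 11, 12, 14}
Zᶜ = {2, 7, 8, 13}
(X ∪ Z) △ Zᶜ = {1, 2, 3, 4, 5, 6, 7, 8, 9, 10, 11, 12, 13, 14}
X ∪ W = {2, 3, 5, 8, 9, 10, 11, 12, 14}
((X ∪ Z) △ Zᶜ) △ (X ∪ W) = {1, 4, 6, 7, 13}
Y ∪ (((X ∪ Z) △ Zᶜ) △ (X ∪ W)) = {1, 3, 4, 6, 7, 8, 9, 10, 11, 12, 13}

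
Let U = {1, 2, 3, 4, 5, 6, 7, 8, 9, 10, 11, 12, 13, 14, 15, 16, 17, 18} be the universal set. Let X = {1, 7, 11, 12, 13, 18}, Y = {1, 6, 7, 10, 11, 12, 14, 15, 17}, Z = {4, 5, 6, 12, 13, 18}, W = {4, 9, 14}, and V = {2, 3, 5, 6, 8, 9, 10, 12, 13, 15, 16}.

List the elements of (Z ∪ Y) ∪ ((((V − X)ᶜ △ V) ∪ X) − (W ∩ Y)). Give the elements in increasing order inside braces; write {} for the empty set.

Z ∪ Y = {1, 4, 5, 6, 7, 10, 11, 12, 13, 14, 15, 17, 18}
V − X = {2, 3, 5, 6, 8, 9, 10, 15, 16}
(V − X)ᶜ = {1, 4, 7, 11, 12, 13, 14, 17, 18}
(V − X)ᶜ △ V = {1, 2, 3, 4, 5, 6, 7, 8, 9, 10, 11, 14, 15, 16, 17, 18}
((V − X)ᶜ △ V) ∪ X = {1, 2, 3, 4, 5, 6, 7, 8, 9, 10, 11, 12, 13, 14, 15, 16, 17, 18}
W ∩ Y = {14}
(((V − X)ᶜ △ V) ∪ X) − (W ∩ Y) = {1, 2, 3, 4, 5, 6, 7, 8, 9, 10, 11, 12, 13, 15, 16, 17, 18}
(Z ∪ Y) ∪ ((((V − X)ᶜ △ V) ∪ X) − (W ∩ Y)) = {1, 2, 3, 4, 5, 6, 7, 8, 9, 10, 11, 12, 13, 14, 15, 16, 17, 18}

{1, 2, 3, 4, 5, 6, 7, 8, 9, 10, 11, 12, 13, 14, 15, 16, 17, 18}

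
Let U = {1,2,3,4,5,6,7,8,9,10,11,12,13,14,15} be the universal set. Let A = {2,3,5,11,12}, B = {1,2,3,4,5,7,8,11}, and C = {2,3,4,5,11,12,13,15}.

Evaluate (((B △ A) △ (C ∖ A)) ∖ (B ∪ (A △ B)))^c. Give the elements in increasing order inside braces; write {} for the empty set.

{1,2,3,4,5,6,7,8,9,10,11,12,14}

B △ A = {1,4,7,8,12}
C ∖ A = {4,13,15}
(B △ A) △ (C ∖ A) = {1,7,8,12,13,15}
A △ B = {1,4,7,8,12}
B ∪ (A △ B) = {1,2,3,4,5,7,8,11,12}
((B △ A) △ (C ∖ A)) ∖ (B ∪ (A △ B)) = {13,15}
(((B △ A) △ (C ∖ A)) ∖ (B ∪ (A △ B)))^c = {1,2,3,4,5,6,7,8,9,10,11,12,14}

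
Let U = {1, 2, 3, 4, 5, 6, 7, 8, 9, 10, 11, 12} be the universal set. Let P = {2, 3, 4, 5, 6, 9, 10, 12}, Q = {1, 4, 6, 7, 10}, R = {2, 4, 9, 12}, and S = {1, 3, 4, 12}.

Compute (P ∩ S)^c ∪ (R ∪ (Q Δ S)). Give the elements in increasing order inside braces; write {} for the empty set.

{1, 2, 3, 4, 5, 6, 7, 8, 9, 10, 11, 12}

P ∩ S = {3, 4, 12}
(P ∩ S)^c = {1, 2, 5, 6, 7, 8, 9, 10, 11}
Q Δ S = {3, 6, 7, 10, 12}
R ∪ (Q Δ S) = {2, 3, 4, 6, 7, 9, 10, 12}
(P ∩ S)^c ∪ (R ∪ (Q Δ S)) = {1, 2, 3, 4, 5, 6, 7, 8, 9, 10, 11, 12}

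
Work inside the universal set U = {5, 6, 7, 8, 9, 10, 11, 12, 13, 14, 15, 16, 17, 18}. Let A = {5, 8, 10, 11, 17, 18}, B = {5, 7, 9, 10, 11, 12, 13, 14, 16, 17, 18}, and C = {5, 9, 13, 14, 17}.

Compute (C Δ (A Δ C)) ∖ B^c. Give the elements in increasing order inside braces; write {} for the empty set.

A Δ C = {8, 9, 10, 11, 13, 14, 18}
C Δ (A Δ C) = {5, 8, 10, 11, 17, 18}
B^c = {6, 8, 15}
(C Δ (A Δ C)) ∖ B^c = {5, 10, 11, 17, 18}

{5, 10, 11, 17, 18}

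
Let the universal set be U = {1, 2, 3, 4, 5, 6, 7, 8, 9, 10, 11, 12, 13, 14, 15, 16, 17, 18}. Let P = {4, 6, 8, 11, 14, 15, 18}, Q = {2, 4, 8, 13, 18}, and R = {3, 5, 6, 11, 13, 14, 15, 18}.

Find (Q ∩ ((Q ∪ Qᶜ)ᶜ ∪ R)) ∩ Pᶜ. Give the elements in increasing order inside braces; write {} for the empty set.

Qᶜ = {1, 3, 5, 6, 7, 9, 10, 11, 12, 14, 15, 16, 17}
Q ∪ Qᶜ = {1, 2, 3, 4, 5, 6, 7, 8, 9, 10, 11, 12, 13, 14, 15, 16, 17, 18}
(Q ∪ Qᶜ)ᶜ = {}
(Q ∪ Qᶜ)ᶜ ∪ R = {3, 5, 6, 11, 13, 14, 15, 18}
Q ∩ ((Q ∪ Qᶜ)ᶜ ∪ R) = {13, 18}
Pᶜ = {1, 2, 3, 5, 7, 9, 10, 12, 13, 16, 17}
(Q ∩ ((Q ∪ Qᶜ)ᶜ ∪ R)) ∩ Pᶜ = {13}

{13}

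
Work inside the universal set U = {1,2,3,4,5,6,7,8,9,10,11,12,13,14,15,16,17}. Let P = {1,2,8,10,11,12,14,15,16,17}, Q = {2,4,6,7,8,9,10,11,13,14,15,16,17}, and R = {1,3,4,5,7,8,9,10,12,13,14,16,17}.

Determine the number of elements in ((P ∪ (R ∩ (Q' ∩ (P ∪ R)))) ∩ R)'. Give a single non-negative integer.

8

Q' = {1,3,5,12}
P ∪ R = {1,2,3,4,5,7,8,9,10,11,12,13,14,15,16,17}
Q' ∩ (P ∪ R) = {1,3,5,12}
R ∩ (Q' ∩ (P ∪ R)) = {1,3,5,12}
P ∪ (R ∩ (Q' ∩ (P ∪ R))) = {1,2,3,5,8,10,11,12,14,15,16,17}
(P ∪ (R ∩ (Q' ∩ (P ∪ R)))) ∩ R = {1,3,5,8,10,12,14,16,17}
((P ∪ (R ∩ (Q' ∩ (P ∪ R)))) ∩ R)' = {2,4,6,7,9,11,13,15}
|((P ∪ (R ∩ (Q' ∩ (P ∪ R)))) ∩ R)'| = 8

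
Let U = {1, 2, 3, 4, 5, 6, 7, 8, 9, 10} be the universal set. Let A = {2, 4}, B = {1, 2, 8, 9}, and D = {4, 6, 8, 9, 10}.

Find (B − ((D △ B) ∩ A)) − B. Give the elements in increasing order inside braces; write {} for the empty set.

D △ B = {1, 2, 4, 6, 10}
(D △ B) ∩ A = {2, 4}
B − ((D △ B) ∩ A) = {1, 8, 9}
(B − ((D △ B) ∩ A)) − B = {}

{}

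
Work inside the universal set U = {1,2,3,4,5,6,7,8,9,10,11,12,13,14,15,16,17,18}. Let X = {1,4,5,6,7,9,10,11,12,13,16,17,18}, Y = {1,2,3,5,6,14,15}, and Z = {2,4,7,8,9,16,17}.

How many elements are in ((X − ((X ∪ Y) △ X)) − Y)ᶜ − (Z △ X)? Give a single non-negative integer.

3

X ∪ Y = {1,2,3,4,5,6,7,9,10,11,12,13,14,15,16,17,18}
(X ∪ Y) △ X = {2,3,14,15}
X − ((X ∪ Y) △ X) = {1,4,5,6,7,9,10,11,12,13,16,17,18}
(X − ((X ∪ Y) △ X)) − Y = {4,7,9,10,11,12,13,16,17,18}
((X − ((X ∪ Y) △ X)) − Y)ᶜ = {1,2,3,5,6,8,14,15}
Z △ X = {1,2,5,6,8,10,11,12,13,18}
((X − ((X ∪ Y) △ X)) − Y)ᶜ − (Z △ X) = {3,14,15}
|((X − ((X ∪ Y) △ X)) − Y)ᶜ − (Z △ X)| = 3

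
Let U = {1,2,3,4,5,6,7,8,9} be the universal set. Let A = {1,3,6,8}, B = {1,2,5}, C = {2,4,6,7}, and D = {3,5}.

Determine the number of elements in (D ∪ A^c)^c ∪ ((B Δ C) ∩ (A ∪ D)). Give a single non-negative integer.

A^c = {2,4,5,7,9}
D ∪ A^c = {2,3,4,5,7,9}
(D ∪ A^c)^c = {1,6,8}
B Δ C = {1,4,5,6,7}
A ∪ D = {1,3,5,6,8}
(B Δ C) ∩ (A ∪ D) = {1,5,6}
(D ∪ A^c)^c ∪ ((B Δ C) ∩ (A ∪ D)) = {1,5,6,8}
|(D ∪ A^c)^c ∪ ((B Δ C) ∩ (A ∪ D))| = 4

4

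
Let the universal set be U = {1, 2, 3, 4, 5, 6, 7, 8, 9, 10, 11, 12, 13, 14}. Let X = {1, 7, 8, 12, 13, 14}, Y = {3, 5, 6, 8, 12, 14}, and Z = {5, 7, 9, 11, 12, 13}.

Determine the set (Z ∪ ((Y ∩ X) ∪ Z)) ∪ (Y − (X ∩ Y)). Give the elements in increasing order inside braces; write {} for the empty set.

{3, 5, 6, 7, 8, 9, 11, 12, 13, 14}

Y ∩ X = {8, 12, 14}
(Y ∩ X) ∪ Z = {5, 7, 8, 9, 11, 12, 13, 14}
Z ∪ ((Y ∩ X) ∪ Z) = {5, 7, 8, 9, 11, 12, 13, 14}
X ∩ Y = {8, 12, 14}
Y − (X ∩ Y) = {3, 5, 6}
(Z ∪ ((Y ∩ X) ∪ Z)) ∪ (Y − (X ∩ Y)) = {3, 5, 6, 7, 8, 9, 11, 12, 13, 14}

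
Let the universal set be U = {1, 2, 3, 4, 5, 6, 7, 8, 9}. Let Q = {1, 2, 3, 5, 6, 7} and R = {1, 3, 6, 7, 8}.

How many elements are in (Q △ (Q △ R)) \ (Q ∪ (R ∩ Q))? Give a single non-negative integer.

Q △ R = {2, 5, 8}
Q △ (Q △ R) = {1, 3, 6, 7, 8}
R ∩ Q = {1, 3, 6, 7}
Q ∪ (R ∩ Q) = {1, 2, 3, 5, 6, 7}
(Q △ (Q △ R)) \ (Q ∪ (R ∩ Q)) = {8}
|(Q △ (Q △ R)) \ (Q ∪ (R ∩ Q))| = 1

1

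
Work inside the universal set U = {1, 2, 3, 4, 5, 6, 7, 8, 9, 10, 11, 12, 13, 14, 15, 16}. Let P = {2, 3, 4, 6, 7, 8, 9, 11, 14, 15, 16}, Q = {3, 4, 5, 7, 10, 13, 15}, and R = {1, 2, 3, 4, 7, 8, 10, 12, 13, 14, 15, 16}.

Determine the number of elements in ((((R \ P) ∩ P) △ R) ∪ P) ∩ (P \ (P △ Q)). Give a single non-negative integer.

4

R \ P = {1, 10, 12, 13}
(R \ P) ∩ P = {}
((R \ P) ∩ P) △ R = {1, 2, 3, 4, 7, 8, 10, 12, 13, 14, 15, 16}
(((R \ P) ∩ P) △ R) ∪ P = {1, 2, 3, 4, 6, 7, 8, 9, 10, 11, 12, 13, 14, 15, 16}
P △ Q = {2, 5, 6, 8, 9, 10, 11, 13, 14, 16}
P \ (P △ Q) = {3, 4, 7, 15}
((((R \ P) ∩ P) △ R) ∪ P) ∩ (P \ (P △ Q)) = {3, 4, 7, 15}
|((((R \ P) ∩ P) △ R) ∪ P) ∩ (P \ (P △ Q))| = 4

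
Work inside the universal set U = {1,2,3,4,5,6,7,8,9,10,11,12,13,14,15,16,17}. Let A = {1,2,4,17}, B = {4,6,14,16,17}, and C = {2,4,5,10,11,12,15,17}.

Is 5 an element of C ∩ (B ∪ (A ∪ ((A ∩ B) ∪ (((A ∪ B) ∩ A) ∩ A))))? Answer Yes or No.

No

5 ∉ A and 5 ∉ B, so 5 ∉ A ∩ B
5 ∉ A and 5 ∉ B, so 5 ∉ A ∪ B
5 ∉ (A ∪ B) and 5 ∉ A, so 5 ∉ (A ∪ B) ∩ A
5 ∉ ((A ∪ B) ∩ A) and 5 ∉ A, so 5 ∉ ((A ∪ B) ∩ A) ∩ A
5 ∉ (A ∩ B) and 5 ∉ (((A ∪ B) ∩ A) ∩ A), so 5 ∉ (A ∩ B) ∪ (((A ∪ B) ∩ A) ∩ A)
5 ∉ A and 5 ∉ ((A ∩ B) ∪ (((A ∪ B) ∩ A) ∩ A)), so 5 ∉ A ∪ ((A ∩ B) ∪ (((A ∪ B) ∩ A) ∩ A))
5 ∉ B and 5 ∉ (A ∪ ((A ∩ B) ∪ (((A ∪ B) ∩ A) ∩ A))), so 5 ∉ B ∪ (A ∪ ((A ∩ B) ∪ (((A ∪ B) ∩ A) ∩ A)))
5 ∈ C and 5 ∉ (B ∪ (A ∪ ((A ∩ B) ∪ (((A ∪ B) ∩ A) ∩ A)))), so 5 ∉ C ∩ (B ∪ (A ∪ ((A ∩ B) ∪ (((A ∪ B) ∩ A) ∩ A))))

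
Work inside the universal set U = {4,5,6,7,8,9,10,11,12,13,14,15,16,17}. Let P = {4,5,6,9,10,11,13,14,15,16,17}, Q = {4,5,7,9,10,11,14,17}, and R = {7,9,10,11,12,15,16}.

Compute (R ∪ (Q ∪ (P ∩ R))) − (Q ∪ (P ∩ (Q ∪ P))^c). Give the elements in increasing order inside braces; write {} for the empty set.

{15,16}

P ∩ R = {9,10,11,15,16}
Q ∪ (P ∩ R) = {4,5,7,9,10,11,14,15,16,17}
R ∪ (Q ∪ (P ∩ R)) = {4,5,7,9,10,11,12,14,15,16,17}
Q ∪ P = {4,5,6,7,9,10,11,13,14,15,16,17}
P ∩ (Q ∪ P) = {4,5,6,9,10,11,13,14,15,16,17}
(P ∩ (Q ∪ P))^c = {7,8,12}
Q ∪ (P ∩ (Q ∪ P))^c = {4,5,7,8,9,10,11,12,14,17}
(R ∪ (Q ∪ (P ∩ R))) − (Q ∪ (P ∩ (Q ∪ P))^c) = {15,16}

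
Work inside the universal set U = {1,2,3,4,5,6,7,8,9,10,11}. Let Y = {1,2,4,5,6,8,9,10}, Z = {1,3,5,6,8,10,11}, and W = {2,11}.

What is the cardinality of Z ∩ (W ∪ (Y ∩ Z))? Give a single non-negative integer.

6

Y ∩ Z = {1,5,6,8,10}
W ∪ (Y ∩ Z) = {1,2,5,6,8,10,11}
Z ∩ (W ∪ (Y ∩ Z)) = {1,5,6,8,10,11}
|Z ∩ (W ∪ (Y ∩ Z))| = 6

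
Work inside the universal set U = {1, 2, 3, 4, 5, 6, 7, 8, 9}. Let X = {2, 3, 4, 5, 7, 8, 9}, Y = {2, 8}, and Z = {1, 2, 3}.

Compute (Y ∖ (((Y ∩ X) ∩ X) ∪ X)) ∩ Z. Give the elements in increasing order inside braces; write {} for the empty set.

Y ∩ X = {2, 8}
(Y ∩ X) ∩ X = {2, 8}
((Y ∩ X) ∩ X) ∪ X = {2, 3, 4, 5, 7, 8, 9}
Y ∖ (((Y ∩ X) ∩ X) ∪ X) = {}
(Y ∖ (((Y ∩ X) ∩ X) ∪ X)) ∩ Z = {}

{}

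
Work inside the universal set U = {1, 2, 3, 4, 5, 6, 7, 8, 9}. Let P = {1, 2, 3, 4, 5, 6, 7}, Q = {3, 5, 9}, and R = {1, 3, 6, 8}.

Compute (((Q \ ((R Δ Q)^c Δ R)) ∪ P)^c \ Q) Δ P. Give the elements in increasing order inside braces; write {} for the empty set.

R Δ Q = {1, 5, 6, 8, 9}
(R Δ Q)^c = {2, 3, 4, 7}
(R Δ Q)^c Δ R = {1, 2, 4, 6, 7, 8}
Q \ ((R Δ Q)^c Δ R) = {3, 5, 9}
(Q \ ((R Δ Q)^c Δ R)) ∪ P = {1, 2, 3, 4, 5, 6, 7, 9}
((Q \ ((R Δ Q)^c Δ R)) ∪ P)^c = {8}
((Q \ ((R Δ Q)^c Δ R)) ∪ P)^c \ Q = {8}
(((Q \ ((R Δ Q)^c Δ R)) ∪ P)^c \ Q) Δ P = {1, 2, 3, 4, 5, 6, 7, 8}

{1, 2, 3, 4, 5, 6, 7, 8}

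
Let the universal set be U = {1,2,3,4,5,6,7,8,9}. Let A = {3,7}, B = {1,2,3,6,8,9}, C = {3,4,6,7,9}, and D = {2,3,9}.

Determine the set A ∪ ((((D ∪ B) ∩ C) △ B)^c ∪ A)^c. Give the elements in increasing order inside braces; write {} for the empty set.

D ∪ B = {1,2,3,6,8,9}
(D ∪ B) ∩ C = {3,6,9}
((D ∪ B) ∩ C) △ B = {1,2,8}
(((D ∪ B) ∩ C) △ B)^c = {3,4,5,6,7,9}
(((D ∪ B) ∩ C) △ B)^c ∪ A = {3,4,5,6,7,9}
((((D ∪ B) ∩ C) △ B)^c ∪ A)^c = {1,2,8}
A ∪ ((((D ∪ B) ∩ C) △ B)^c ∪ A)^c = {1,2,3,7,8}

{1,2,3,7,8}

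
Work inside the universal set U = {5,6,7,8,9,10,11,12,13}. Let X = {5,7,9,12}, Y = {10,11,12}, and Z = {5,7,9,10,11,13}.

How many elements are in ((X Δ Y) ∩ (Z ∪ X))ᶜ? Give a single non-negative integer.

4

X Δ Y = {5,7,9,10,11}
Z ∪ X = {5,7,9,10,11,12,13}
(X Δ Y) ∩ (Z ∪ X) = {5,7,9,10,11}
((X Δ Y) ∩ (Z ∪ X))ᶜ = {6,8,12,13}
|((X Δ Y) ∩ (Z ∪ X))ᶜ| = 4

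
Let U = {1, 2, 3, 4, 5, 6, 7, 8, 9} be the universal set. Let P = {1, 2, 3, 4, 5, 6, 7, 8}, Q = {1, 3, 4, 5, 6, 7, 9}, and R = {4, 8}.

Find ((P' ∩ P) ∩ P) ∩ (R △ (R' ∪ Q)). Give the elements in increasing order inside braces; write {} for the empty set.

P' = {9}
P' ∩ P = {}
(P' ∩ P) ∩ P = {}
R' = {1, 2, 3, 5, 6, 7, 9}
R' ∪ Q = {1, 2, 3, 4, 5, 6, 7, 9}
R △ (R' ∪ Q) = {1, 2, 3, 5, 6, 7, 8, 9}
((P' ∩ P) ∩ P) ∩ (R △ (R' ∪ Q)) = {}

{}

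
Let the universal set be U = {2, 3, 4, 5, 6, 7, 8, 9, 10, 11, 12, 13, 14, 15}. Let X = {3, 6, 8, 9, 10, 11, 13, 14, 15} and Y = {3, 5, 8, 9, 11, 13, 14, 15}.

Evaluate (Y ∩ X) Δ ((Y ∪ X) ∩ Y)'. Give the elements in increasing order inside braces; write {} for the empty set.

Y ∩ X = {3, 8, 9, 11, 13, 14, 15}
Y ∪ X = {3, 5, 6, 8, 9, 10, 11, 13, 14, 15}
(Y ∪ X) ∩ Y = {3, 5, 8, 9, 11, 13, 14, 15}
((Y ∪ X) ∩ Y)' = {2, 4, 6, 7, 10, 12}
(Y ∩ X) Δ ((Y ∪ X) ∩ Y)' = {2, 3, 4, 6, 7, 8, 9, 10, 11, 12, 13, 14, 15}

{2, 3, 4, 6, 7, 8, 9, 10, 11, 12, 13, 14, 15}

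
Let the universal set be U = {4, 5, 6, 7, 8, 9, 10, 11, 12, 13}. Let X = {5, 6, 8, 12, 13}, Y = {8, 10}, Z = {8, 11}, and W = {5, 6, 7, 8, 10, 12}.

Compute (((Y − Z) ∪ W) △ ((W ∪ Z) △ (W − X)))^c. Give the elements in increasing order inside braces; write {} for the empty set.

{4, 5, 6, 8, 9, 12, 13}

Y − Z = {10}
(Y − Z) ∪ W = {5, 6, 7, 8, 10, 12}
W ∪ Z = {5, 6, 7, 8, 10, 11, 12}
W − X = {7, 10}
(W ∪ Z) △ (W − X) = {5, 6, 8, 11, 12}
((Y − Z) ∪ W) △ ((W ∪ Z) △ (W − X)) = {7, 10, 11}
(((Y − Z) ∪ W) △ ((W ∪ Z) △ (W − X)))^c = {4, 5, 6, 8, 9, 12, 13}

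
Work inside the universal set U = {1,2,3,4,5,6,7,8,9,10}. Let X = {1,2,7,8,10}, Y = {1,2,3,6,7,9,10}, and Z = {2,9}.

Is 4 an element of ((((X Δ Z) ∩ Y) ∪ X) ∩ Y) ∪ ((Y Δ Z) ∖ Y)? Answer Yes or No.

4 ∉ X and 4 ∉ Z, so 4 ∉ X Δ Z
4 ∉ (X Δ Z) and 4 ∉ Y, so 4 ∉ (X Δ Z) ∩ Y
4 ∉ ((X Δ Z) ∩ Y) and 4 ∉ X, so 4 ∉ ((X Δ Z) ∩ Y) ∪ X
4 ∉ (((X Δ Z) ∩ Y) ∪ X) and 4 ∉ Y, so 4 ∉ (((X Δ Z) ∩ Y) ∪ X) ∩ Y
4 ∉ Y and 4 ∉ Z, so 4 ∉ Y Δ Z
4 ∉ (Y Δ Z) and 4 ∉ Y, so 4 ∉ (Y Δ Z) ∖ Y
4 ∉ ((((X Δ Z) ∩ Y) ∪ X) ∩ Y) and 4 ∉ ((Y Δ Z) ∖ Y), so 4 ∉ ((((X Δ Z) ∩ Y) ∪ X) ∩ Y) ∪ ((Y Δ Z) ∖ Y)

No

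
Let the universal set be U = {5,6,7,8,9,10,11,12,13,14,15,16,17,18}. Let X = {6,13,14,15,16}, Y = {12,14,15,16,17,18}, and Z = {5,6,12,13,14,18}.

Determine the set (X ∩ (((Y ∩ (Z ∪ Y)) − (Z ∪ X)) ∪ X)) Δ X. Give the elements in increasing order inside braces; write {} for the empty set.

Z ∪ Y = {5,6,12,13,14,15,16,17,18}
Y ∩ (Z ∪ Y) = {12,14,15,16,17,18}
Z ∪ X = {5,6,12,13,14,15,16,18}
(Y ∩ (Z ∪ Y)) − (Z ∪ X) = {17}
((Y ∩ (Z ∪ Y)) − (Z ∪ X)) ∪ X = {6,13,14,15,16,17}
X ∩ (((Y ∩ (Z ∪ Y)) − (Z ∪ X)) ∪ X) = {6,13,14,15,16}
(X ∩ (((Y ∩ (Z ∪ Y)) − (Z ∪ X)) ∪ X)) Δ X = {}

{}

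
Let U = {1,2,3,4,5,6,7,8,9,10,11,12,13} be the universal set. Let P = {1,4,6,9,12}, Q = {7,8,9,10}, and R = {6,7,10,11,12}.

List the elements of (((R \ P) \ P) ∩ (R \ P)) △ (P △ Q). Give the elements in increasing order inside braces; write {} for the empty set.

R \ P = {7,10,11}
(R \ P) \ P = {7,10,11}
((R \ P) \ P) ∩ (R \ P) = {7,10,11}
P △ Q = {1,4,6,7,8,10,12}
(((R \ P) \ P) ∩ (R \ P)) △ (P △ Q) = {1,4,6,8,11,12}

{1,4,6,8,11,12}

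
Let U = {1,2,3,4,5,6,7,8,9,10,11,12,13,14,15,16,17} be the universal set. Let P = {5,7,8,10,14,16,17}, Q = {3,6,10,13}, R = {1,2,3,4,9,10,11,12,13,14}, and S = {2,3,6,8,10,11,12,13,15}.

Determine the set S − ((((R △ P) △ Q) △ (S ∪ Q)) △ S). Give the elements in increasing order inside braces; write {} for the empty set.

{3,13,15}

R △ P = {1,2,3,4,5,7,8,9,11,12,13,16,17}
(R △ P) △ Q = {1,2,4,5,6,7,8,9,10,11,12,16,17}
S ∪ Q = {2,3,6,8,10,11,12,13,15}
((R △ P) △ Q) △ (S ∪ Q) = {1,3,4,5,7,9,13,15,16,17}
(((R △ P) △ Q) △ (S ∪ Q)) △ S = {1,2,4,5,6,7,8,9,10,11,12,16,17}
S − ((((R △ P) △ Q) △ (S ∪ Q)) △ S) = {3,13,15}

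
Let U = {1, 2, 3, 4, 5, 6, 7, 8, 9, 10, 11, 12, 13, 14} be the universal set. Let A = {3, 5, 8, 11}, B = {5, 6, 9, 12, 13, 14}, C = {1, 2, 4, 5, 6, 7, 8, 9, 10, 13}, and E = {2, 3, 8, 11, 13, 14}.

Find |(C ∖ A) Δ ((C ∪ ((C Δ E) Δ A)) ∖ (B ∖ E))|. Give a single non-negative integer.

C ∖ A = {1, 2, 4, 6, 7, 9, 10, 13}
C Δ E = {1, 3, 4, 5, 6, 7, 9, 10, 11, 14}
(C Δ E) Δ A = {1, 4, 6, 7, 8, 9, 10, 14}
C ∪ ((C Δ E) Δ A) = {1, 2, 4, 5, 6, 7, 8, 9, 10, 13, 14}
B ∖ E = {5, 6, 9, 12}
(C ∪ ((C Δ E) Δ A)) ∖ (B ∖ E) = {1, 2, 4, 7, 8, 10, 13, 14}
(C ∖ A) Δ ((C ∪ ((C Δ E) Δ A)) ∖ (B ∖ E)) = {6, 8, 9, 14}
|(C ∖ A) Δ ((C ∪ ((C Δ E) Δ A)) ∖ (B ∖ E))| = 4

4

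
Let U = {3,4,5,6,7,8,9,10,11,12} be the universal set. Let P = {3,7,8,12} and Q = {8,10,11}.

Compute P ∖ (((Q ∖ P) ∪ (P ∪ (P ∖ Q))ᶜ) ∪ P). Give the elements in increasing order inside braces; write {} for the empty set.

Q ∖ P = {10,11}
P ∖ Q = {3,7,12}
P ∪ (P ∖ Q) = {3,7,8,12}
(P ∪ (P ∖ Q))ᶜ = {4,5,6,9,10,11}
(Q ∖ P) ∪ (P ∪ (P ∖ Q))ᶜ = {4,5,6,9,10,11}
((Q ∖ P) ∪ (P ∪ (P ∖ Q))ᶜ) ∪ P = {3,4,5,6,7,8,9,10,11,12}
P ∖ (((Q ∖ P) ∪ (P ∪ (P ∖ Q))ᶜ) ∪ P) = {}

{}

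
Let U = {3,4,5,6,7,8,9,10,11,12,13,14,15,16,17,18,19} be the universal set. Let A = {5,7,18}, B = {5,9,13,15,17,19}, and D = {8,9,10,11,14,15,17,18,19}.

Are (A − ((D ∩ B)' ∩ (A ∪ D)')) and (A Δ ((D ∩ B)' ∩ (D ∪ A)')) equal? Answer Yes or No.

D ∩ B = {9,15,17,19}
(D ∩ B)' = {3,4,5,6,7,8,10,11,12,13,14,16,18}
A ∪ D = {5,7,8,9,10,11,14,15,17,18,19}
(A ∪ D)' = {3,4,6,12,13,16}
(D ∩ B)' ∩ (A ∪ D)' = {3,4,6,12,13,16}
A − ((D ∩ B)' ∩ (A ∪ D)') = {5,7,18}
D ∪ A = {5,7,8,9,10,11,14,15,17,18,19}
(D ∪ A)' = {3,4,6,12,13,16}
(D ∩ B)' ∩ (D ∪ A)' = {3,4,6,12,13,16}
A Δ ((D ∩ B)' ∩ (D ∪ A)') = {3,4,5,6,7,12,13,16,18}
3 ∈ A Δ ((D ∩ B)' ∩ (D ∪ A)') but 3 ∉ A − ((D ∩ B)' ∩ (A ∪ D)'), so they differ.

No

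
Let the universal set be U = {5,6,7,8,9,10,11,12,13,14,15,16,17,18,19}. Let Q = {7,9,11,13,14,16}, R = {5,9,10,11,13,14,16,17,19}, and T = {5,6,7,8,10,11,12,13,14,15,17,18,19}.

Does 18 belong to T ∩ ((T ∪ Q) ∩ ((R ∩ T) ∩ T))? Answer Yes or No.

18 ∈ T and 18 ∉ Q, so 18 ∈ T ∪ Q
18 ∉ R and 18 ∈ T, so 18 ∉ R ∩ T
18 ∉ (R ∩ T) and 18 ∈ T, so 18 ∉ (R ∩ T) ∩ T
18 ∈ (T ∪ Q) and 18 ∉ ((R ∩ T) ∩ T), so 18 ∉ (T ∪ Q) ∩ ((R ∩ T) ∩ T)
18 ∈ T and 18 ∉ ((T ∪ Q) ∩ ((R ∩ T) ∩ T)), so 18 ∉ T ∩ ((T ∪ Q) ∩ ((R ∩ T) ∩ T))

No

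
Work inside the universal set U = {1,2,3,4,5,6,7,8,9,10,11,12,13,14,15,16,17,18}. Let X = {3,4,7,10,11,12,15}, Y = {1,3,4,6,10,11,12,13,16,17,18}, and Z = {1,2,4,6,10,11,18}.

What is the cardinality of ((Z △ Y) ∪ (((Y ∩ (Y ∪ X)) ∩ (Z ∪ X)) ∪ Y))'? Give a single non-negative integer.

Z △ Y = {2,3,12,13,16,17}
Y ∪ X = {1,3,4,6,7,10,11,12,13,15,16,17,18}
Y ∩ (Y ∪ X) = {1,3,4,6,10,11,12,13,16,17,18}
Z ∪ X = {1,2,3,4,6,7,10,11,12,15,18}
(Y ∩ (Y ∪ X)) ∩ (Z ∪ X) = {1,3,4,6,10,11,12,18}
((Y ∩ (Y ∪ X)) ∩ (Z ∪ X)) ∪ Y = {1,3,4,6,10,11,12,13,16,17,18}
(Z △ Y) ∪ (((Y ∩ (Y ∪ X)) ∩ (Z ∪ X)) ∪ Y) = {1,2,3,4,6,10,11,12,13,16,17,18}
((Z △ Y) ∪ (((Y ∩ (Y ∪ X)) ∩ (Z ∪ X)) ∪ Y))' = {5,7,8,9,14,15}
|((Z △ Y) ∪ (((Y ∩ (Y ∪ X)) ∩ (Z ∪ X)) ∪ Y))'| = 6

6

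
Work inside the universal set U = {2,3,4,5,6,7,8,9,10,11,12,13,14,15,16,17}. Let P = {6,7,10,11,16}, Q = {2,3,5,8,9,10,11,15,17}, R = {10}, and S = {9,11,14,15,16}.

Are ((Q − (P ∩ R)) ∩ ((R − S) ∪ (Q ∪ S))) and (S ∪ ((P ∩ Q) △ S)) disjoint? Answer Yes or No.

P ∩ R = {10}
Q − (P ∩ R) = {2,3,5,8,9,11,15,17}
R − S = {10}
Q ∪ S = {2,3,5,8,9,10,11,14,15,16,17}
(R − S) ∪ (Q ∪ S) = {2,3,5,8,9,10,11,14,15,16,17}
(Q − (P ∩ R)) ∩ ((R − S) ∪ (Q ∪ S)) = {2,3,5,8,9,11,15,17}
P ∩ Q = {10,11}
(P ∩ Q) △ S = {9,10,14,15,16}
S ∪ ((P ∩ Q) △ S) = {9,10,11,14,15,16}
9 lies in both, so they are not disjoint.

No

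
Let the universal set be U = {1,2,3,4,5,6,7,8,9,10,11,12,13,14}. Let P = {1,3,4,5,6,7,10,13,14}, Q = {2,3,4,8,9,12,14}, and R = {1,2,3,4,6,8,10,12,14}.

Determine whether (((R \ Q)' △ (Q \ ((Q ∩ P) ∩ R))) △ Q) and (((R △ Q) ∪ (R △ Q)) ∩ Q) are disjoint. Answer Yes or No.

R \ Q = {1,6,10}
(R \ Q)' = {2,3,4,5,7,8,9,11,12,13,14}
Q ∩ P = {3,4,14}
(Q ∩ P) ∩ R = {3,4,14}
Q \ ((Q ∩ P) ∩ R) = {2,8,9,12}
(R \ Q)' △ (Q \ ((Q ∩ P) ∩ R)) = {3,4,5,7,11,13,14}
((R \ Q)' △ (Q \ ((Q ∩ P) ∩ R))) △ Q = {2,5,7,8,9,11,12,13}
R △ Q = {1,6,9,10}
(R △ Q) ∪ (R △ Q) = {1,6,9,10}
((R △ Q) ∪ (R △ Q)) ∩ Q = {9}
9 lies in both, so they are not disjoint.

No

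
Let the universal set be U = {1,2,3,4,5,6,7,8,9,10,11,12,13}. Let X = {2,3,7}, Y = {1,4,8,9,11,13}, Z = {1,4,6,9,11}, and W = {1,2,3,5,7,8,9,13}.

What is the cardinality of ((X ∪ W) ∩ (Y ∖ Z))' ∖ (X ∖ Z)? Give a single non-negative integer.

X ∪ W = {1,2,3,5,7,8,9,13}
Y ∖ Z = {8,13}
(X ∪ W) ∩ (Y ∖ Z) = {8,13}
((X ∪ W) ∩ (Y ∖ Z))' = {1,2,3,4,5,6,7,9,10,11,12}
X ∖ Z = {2,3,7}
((X ∪ W) ∩ (Y ∖ Z))' ∖ (X ∖ Z) = {1,4,5,6,9,10,11,12}
|((X ∪ W) ∩ (Y ∖ Z))' ∖ (X ∖ Z)| = 8

8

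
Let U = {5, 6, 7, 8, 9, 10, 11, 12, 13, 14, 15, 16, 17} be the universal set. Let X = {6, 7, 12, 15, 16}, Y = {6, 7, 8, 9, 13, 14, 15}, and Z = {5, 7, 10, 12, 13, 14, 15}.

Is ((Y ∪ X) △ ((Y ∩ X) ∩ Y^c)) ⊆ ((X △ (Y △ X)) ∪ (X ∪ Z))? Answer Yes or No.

Y ∪ X = {6, 7, 8, 9, 12, 13, 14, 15, 16}
Y ∩ X = {6, 7, 15}
Y^c = {5, 10, 11, 12, 16, 17}
(Y ∩ X) ∩ Y^c = {}
(Y ∪ X) △ ((Y ∩ X) ∩ Y^c) = {6, 7, 8, 9, 12, 13, 14, 15, 16}
Y △ X = {8, 9, 12, 13, 14, 16}
X △ (Y △ X) = {6, 7, 8, 9, 13, 14, 15}
X ∪ Z = {5, 6, 7, 10, 12, 13, 14, 15, 16}
(X △ (Y △ X)) ∪ (X ∪ Z) = {5, 6, 7, 8, 9, 10, 12, 13, 14, 15, 16}
Every element of {6, 7, 8, 9, 12, 13, 14, 15, 16} is in {5, 6, 7, 8, 9, 10, 12, 13, 14, 15, 16}, so (Y ∪ X) △ ((Y ∩ X) ∩ Y^c) ⊆ (X △ (Y △ X)) ∪ (X ∪ Z).

Yes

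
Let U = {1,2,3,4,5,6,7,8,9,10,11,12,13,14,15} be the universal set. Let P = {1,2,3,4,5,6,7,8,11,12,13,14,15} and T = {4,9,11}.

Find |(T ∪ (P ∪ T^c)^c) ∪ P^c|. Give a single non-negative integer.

T^c = {1,2,3,5,6,7,8,10,12,13,14,15}
P ∪ T^c = {1,2,3,4,5,6,7,8,10,11,12,13,14,15}
(P ∪ T^c)^c = {9}
T ∪ (P ∪ T^c)^c = {4,9,11}
P^c = {9,10}
(T ∪ (P ∪ T^c)^c) ∪ P^c = {4,9,10,11}
|(T ∪ (P ∪ T^c)^c) ∪ P^c| = 4

4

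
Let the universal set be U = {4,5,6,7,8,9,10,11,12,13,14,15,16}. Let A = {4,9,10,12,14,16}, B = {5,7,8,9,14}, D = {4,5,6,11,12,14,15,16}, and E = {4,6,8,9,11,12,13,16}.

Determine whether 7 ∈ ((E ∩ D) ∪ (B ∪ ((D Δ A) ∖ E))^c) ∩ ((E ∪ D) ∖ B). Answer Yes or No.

7 ∉ E and 7 ∉ D, so 7 ∉ E ∩ D
7 ∉ D and 7 ∉ A, so 7 ∉ D Δ A
7 ∉ (D Δ A) and 7 ∉ E, so 7 ∉ (D Δ A) ∖ E
7 ∈ B and 7 ∉ ((D Δ A) ∖ E), so 7 ∈ B ∪ ((D Δ A) ∖ E)
7 ∉ (B ∪ ((D Δ A) ∖ E))^c since 7 ∈ (B ∪ ((D Δ A) ∖ E))
7 ∉ (E ∩ D) and 7 ∉ (B ∪ ((D Δ A) ∖ E))^c, so 7 ∉ (E ∩ D) ∪ (B ∪ ((D Δ A) ∖ E))^c
7 ∉ E and 7 ∉ D, so 7 ∉ E ∪ D
7 ∉ (E ∪ D) and 7 ∈ B, so 7 ∉ (E ∪ D) ∖ B
7 ∉ ((E ∩ D) ∪ (B ∪ ((D Δ A) ∖ E))^c) and 7 ∉ ((E ∪ D) ∖ B), so 7 ∉ ((E ∩ D) ∪ (B ∪ ((D Δ A) ∖ E))^c) ∩ ((E ∪ D) ∖ B)

No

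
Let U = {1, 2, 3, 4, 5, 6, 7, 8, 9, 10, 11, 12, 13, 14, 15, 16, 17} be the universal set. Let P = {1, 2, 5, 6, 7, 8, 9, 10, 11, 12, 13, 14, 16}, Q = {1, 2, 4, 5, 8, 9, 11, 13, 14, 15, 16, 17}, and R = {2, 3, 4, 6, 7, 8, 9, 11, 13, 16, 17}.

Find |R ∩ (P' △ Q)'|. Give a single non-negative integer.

P' = {3, 4, 15, 17}
P' △ Q = {1, 2, 3, 5, 8, 9, 11, 13, 14, 16}
(P' △ Q)' = {4, 6, 7, 10, 12, 15, 17}
R ∩ (P' △ Q)' = {4, 6, 7, 17}
|R ∩ (P' △ Q)'| = 4

4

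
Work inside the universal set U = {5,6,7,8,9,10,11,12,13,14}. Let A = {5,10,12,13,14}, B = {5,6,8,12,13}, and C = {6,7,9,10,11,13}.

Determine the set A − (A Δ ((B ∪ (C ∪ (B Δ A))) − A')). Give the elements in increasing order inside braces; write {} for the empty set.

{5,10,12,13,14}

B Δ A = {6,8,10,14}
C ∪ (B Δ A) = {6,7,8,9,10,11,13,14}
B ∪ (C ∪ (B Δ A)) = {5,6,7,8,9,10,11,12,13,14}
A' = {6,7,8,9,11}
(B ∪ (C ∪ (B Δ A))) − A' = {5,10,12,13,14}
A Δ ((B ∪ (C ∪ (B Δ A))) − A') = {}
A − (A Δ ((B ∪ (C ∪ (B Δ A))) − A')) = {5,10,12,13,14}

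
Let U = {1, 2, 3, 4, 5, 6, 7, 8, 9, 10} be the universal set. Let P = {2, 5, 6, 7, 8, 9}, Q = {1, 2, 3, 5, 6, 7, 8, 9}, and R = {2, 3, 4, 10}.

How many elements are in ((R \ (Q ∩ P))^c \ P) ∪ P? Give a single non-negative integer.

7

Q ∩ P = {2, 5, 6, 7, 8, 9}
R \ (Q ∩ P) = {3, 4, 10}
(R \ (Q ∩ P))^c = {1, 2, 5, 6, 7, 8, 9}
(R \ (Q ∩ P))^c \ P = {1}
((R \ (Q ∩ P))^c \ P) ∪ P = {1, 2, 5, 6, 7, 8, 9}
|((R \ (Q ∩ P))^c \ P) ∪ P| = 7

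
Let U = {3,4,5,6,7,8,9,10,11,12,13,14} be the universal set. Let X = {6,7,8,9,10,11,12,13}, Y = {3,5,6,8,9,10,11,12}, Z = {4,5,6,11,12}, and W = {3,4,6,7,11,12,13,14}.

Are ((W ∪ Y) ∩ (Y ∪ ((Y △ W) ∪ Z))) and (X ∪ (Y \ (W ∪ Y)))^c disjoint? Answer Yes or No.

No

W ∪ Y = {3,4,5,6,7,8,9,10,11,12,13,14}
Y △ W = {4,5,7,8,9,10,13,14}
(Y △ W) ∪ Z = {4,5,6,7,8,9,10,11,12,13,14}
Y ∪ ((Y △ W) ∪ Z) = {3,4,5,6,7,8,9,10,11,12,13,14}
(W ∪ Y) ∩ (Y ∪ ((Y △ W) ∪ Z)) = {3,4,5,6,7,8,9,10,11,12,13,14}
Y \ (W ∪ Y) = {}
X ∪ (Y \ (W ∪ Y)) = {6,7,8,9,10,11,12,13}
(X ∪ (Y \ (W ∪ Y)))^c = {3,4,5,14}
3 lies in both, so they are not disjoint.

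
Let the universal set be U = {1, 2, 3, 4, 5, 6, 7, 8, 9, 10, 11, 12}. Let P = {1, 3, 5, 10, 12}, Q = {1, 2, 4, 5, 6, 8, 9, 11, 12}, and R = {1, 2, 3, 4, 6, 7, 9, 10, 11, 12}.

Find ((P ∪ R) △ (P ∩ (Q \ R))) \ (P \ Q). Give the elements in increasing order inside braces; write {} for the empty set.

{1, 2, 4, 6, 7, 9, 11, 12}

P ∪ R = {1, 2, 3, 4, 5, 6, 7, 9, 10, 11, 12}
Q \ R = {5, 8}
P ∩ (Q \ R) = {5}
(P ∪ R) △ (P ∩ (Q \ R)) = {1, 2, 3, 4, 6, 7, 9, 10, 11, 12}
P \ Q = {3, 10}
((P ∪ R) △ (P ∩ (Q \ R))) \ (P \ Q) = {1, 2, 4, 6, 7, 9, 11, 12}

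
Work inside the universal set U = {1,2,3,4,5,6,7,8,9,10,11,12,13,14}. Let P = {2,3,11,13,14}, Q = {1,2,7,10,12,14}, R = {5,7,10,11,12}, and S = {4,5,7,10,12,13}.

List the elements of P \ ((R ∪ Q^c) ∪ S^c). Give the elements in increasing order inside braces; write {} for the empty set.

{}

Q^c = {3,4,5,6,8,9,11,13}
R ∪ Q^c = {3,4,5,6,7,8,9,10,11,12,13}
S^c = {1,2,3,6,8,9,11,14}
(R ∪ Q^c) ∪ S^c = {1,2,3,4,5,6,7,8,9,10,11,12,13,14}
P \ ((R ∪ Q^c) ∪ S^c) = {}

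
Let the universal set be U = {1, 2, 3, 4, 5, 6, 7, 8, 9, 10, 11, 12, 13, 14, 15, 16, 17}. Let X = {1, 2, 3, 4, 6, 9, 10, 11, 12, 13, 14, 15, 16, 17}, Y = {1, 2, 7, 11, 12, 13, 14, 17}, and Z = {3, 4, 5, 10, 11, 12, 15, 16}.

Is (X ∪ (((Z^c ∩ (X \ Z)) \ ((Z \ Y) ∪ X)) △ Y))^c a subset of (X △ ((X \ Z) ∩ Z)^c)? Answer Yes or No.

Z^c = {1, 2, 6, 7, 8, 9, 13, 14, 17}
X \ Z = {1, 2, 6, 9, 13, 14, 17}
Z^c ∩ (X \ Z) = {1, 2, 6, 9, 13, 14, 17}
Z \ Y = {3, 4, 5, 10, 15, 16}
(Z \ Y) ∪ X = {1, 2, 3, 4, 5, 6, 9, 10, 11, 12, 13, 14, 15, 16, 17}
(Z^c ∩ (X \ Z)) \ ((Z \ Y) ∪ X) = {}
((Z^c ∩ (X \ Z)) \ ((Z \ Y) ∪ X)) △ Y = {1, 2, 7, 11, 12, 13, 14, 17}
X ∪ (((Z^c ∩ (X \ Z)) \ ((Z \ Y) ∪ X)) △ Y) = {1, 2, 3, 4, 6, 7, 9, 10, 11, 12, 13, 14, 15, 16, 17}
(X ∪ (((Z^c ∩ (X \ Z)) \ ((Z \ Y) ∪ X)) △ Y))^c = {5, 8}
(X \ Z) ∩ Z = {}
((X \ Z) ∩ Z)^c = {1, 2, 3, 4, 5, 6, 7, 8, 9, 10, 11, 12, 13, 14, 15, 16, 17}
X △ ((X \ Z) ∩ Z)^c = {5, 7, 8}
Every element of {5, 8} is in {5, 7, 8}, so (X ∪ (((Z^c ∩ (X \ Z)) \ ((Z \ Y) ∪ X)) △ Y))^c ⊆ X △ ((X \ Z) ∩ Z)^c.

Yes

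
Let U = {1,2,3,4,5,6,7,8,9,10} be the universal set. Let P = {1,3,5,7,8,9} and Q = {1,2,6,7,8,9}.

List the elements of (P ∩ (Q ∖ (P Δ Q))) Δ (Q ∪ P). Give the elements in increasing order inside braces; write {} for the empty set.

{2,3,5,6}

P Δ Q = {2,3,5,6}
Q ∖ (P Δ Q) = {1,7,8,9}
P ∩ (Q ∖ (P Δ Q)) = {1,7,8,9}
Q ∪ P = {1,2,3,5,6,7,8,9}
(P ∩ (Q ∖ (P Δ Q))) Δ (Q ∪ P) = {2,3,5,6}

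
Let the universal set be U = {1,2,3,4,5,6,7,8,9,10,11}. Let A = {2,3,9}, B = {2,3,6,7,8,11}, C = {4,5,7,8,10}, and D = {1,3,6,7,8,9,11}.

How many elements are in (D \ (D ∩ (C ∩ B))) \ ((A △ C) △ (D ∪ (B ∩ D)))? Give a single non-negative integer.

C ∩ B = {7,8}
D ∩ (C ∩ B) = {7,8}
D \ (D ∩ (C ∩ B)) = {1,3,6,9,11}
A △ C = {2,3,4,5,7,8,9,10}
B ∩ D = {3,6,7,8,11}
D ∪ (B ∩ D) = {1,3,6,7,8,9,11}
(A △ C) △ (D ∪ (B ∩ D)) = {1,2,4,5,6,10,11}
(D \ (D ∩ (C ∩ B))) \ ((A △ C) △ (D ∪ (B ∩ D))) = {3,9}
|(D \ (D ∩ (C ∩ B))) \ ((A △ C) △ (D ∪ (B ∩ D)))| = 2

2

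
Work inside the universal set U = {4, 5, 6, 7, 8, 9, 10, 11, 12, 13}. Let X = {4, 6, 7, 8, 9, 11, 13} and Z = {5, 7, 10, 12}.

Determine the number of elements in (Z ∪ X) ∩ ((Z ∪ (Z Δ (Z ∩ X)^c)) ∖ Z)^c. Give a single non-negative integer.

Z ∪ X = {4, 5, 6, 7, 8, 9, 10, 11, 12, 13}
Z ∩ X = {7}
(Z ∩ X)^c = {4, 5, 6, 8, 9, 10, 11, 12, 13}
Z Δ (Z ∩ X)^c = {4, 6, 7, 8, 9, 11, 13}
Z ∪ (Z Δ (Z ∩ X)^c) = {4, 5, 6, 7, 8, 9, 10, 11, 12, 13}
(Z ∪ (Z Δ (Z ∩ X)^c)) ∖ Z = {4, 6, 8, 9, 11, 13}
((Z ∪ (Z Δ (Z ∩ X)^c)) ∖ Z)^c = {5, 7, 10, 12}
(Z ∪ X) ∩ ((Z ∪ (Z Δ (Z ∩ X)^c)) ∖ Z)^c = {5, 7, 10, 12}
|(Z ∪ X) ∩ ((Z ∪ (Z Δ (Z ∩ X)^c)) ∖ Z)^c| = 4

4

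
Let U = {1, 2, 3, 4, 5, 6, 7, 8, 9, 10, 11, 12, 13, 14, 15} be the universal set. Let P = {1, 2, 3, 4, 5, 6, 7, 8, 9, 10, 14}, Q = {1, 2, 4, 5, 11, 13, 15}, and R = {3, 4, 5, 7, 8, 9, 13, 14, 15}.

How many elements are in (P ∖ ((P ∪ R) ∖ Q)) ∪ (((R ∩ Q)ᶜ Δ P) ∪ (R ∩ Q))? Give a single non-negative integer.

P ∪ R = {1, 2, 3, 4, 5, 6, 7, 8, 9, 10, 13, 14, 15}
(P ∪ R) ∖ Q = {3, 6, 7, 8, 9, 10, 14}
P ∖ ((P ∪ R) ∖ Q) = {1, 2, 4, 5}
R ∩ Q = {4, 5, 13, 15}
(R ∩ Q)ᶜ = {1, 2, 3, 6, 7, 8, 9, 10, 11, 12, 14}
(R ∩ Q)ᶜ Δ P = {4, 5, 11, 12}
((R ∩ Q)ᶜ Δ P) ∪ (R ∩ Q) = {4, 5, 11, 12, 13, 15}
(P ∖ ((P ∪ R) ∖ Q)) ∪ (((R ∩ Q)ᶜ Δ P) ∪ (R ∩ Q)) = {1, 2, 4, 5, 11, 12, 13, 15}
|(P ∖ ((P ∪ R) ∖ Q)) ∪ (((R ∩ Q)ᶜ Δ P) ∪ (R ∩ Q))| = 8

8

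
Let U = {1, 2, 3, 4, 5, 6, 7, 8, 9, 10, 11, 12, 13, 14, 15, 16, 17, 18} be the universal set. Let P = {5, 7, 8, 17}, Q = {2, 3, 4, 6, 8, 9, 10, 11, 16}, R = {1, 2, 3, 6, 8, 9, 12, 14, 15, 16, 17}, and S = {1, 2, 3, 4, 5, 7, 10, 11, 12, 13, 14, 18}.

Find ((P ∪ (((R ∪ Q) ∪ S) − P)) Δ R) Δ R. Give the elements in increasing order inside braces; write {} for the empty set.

{1, 2, 3, 4, 5, 6, 7, 8, 9, 10, 11, 12, 13, 14, 15, 16, 17, 18}

R ∪ Q = {1, 2, 3, 4, 6, 8, 9, 10, 11, 12, 14, 15, 16, 17}
(R ∪ Q) ∪ S = {1, 2, 3, 4, 5, 6, 7, 8, 9, 10, 11, 12, 13, 14, 15, 16, 17, 18}
((R ∪ Q) ∪ S) − P = {1, 2, 3, 4, 6, 9, 10, 11, 12, 13, 14, 15, 16, 18}
P ∪ (((R ∪ Q) ∪ S) − P) = {1, 2, 3, 4, 5, 6, 7, 8, 9, 10, 11, 12, 13, 14, 15, 16, 17, 18}
(P ∪ (((R ∪ Q) ∪ S) − P)) Δ R = {4, 5, 7, 10, 11, 13, 18}
((P ∪ (((R ∪ Q) ∪ S) − P)) Δ R) Δ R = {1, 2, 3, 4, 5, 6, 7, 8, 9, 10, 11, 12, 13, 14, 15, 16, 17, 18}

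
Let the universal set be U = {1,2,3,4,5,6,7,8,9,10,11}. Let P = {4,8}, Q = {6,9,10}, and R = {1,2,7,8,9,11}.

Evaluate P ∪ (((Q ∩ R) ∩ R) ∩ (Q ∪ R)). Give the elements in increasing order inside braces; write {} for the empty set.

Q ∩ R = {9}
(Q ∩ R) ∩ R = {9}
Q ∪ R = {1,2,6,7,8,9,10,11}
((Q ∩ R) ∩ R) ∩ (Q ∪ R) = {9}
P ∪ (((Q ∩ R) ∩ R) ∩ (Q ∪ R)) = {4,8,9}

{4,8,9}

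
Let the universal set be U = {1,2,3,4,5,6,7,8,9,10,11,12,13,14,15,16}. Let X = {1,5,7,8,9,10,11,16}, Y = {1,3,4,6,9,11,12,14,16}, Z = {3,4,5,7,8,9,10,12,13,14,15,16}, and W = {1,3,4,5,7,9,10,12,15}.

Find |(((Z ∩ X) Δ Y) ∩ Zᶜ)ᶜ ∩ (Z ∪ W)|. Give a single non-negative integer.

12

Z ∩ X = {5,7,8,9,10,16}
(Z ∩ X) Δ Y = {1,3,4,5,6,7,8,10,11,12,14}
Zᶜ = {1,2,6,11}
((Z ∩ X) Δ Y) ∩ Zᶜ = {1,6,11}
(((Z ∩ X) Δ Y) ∩ Zᶜ)ᶜ = {2,3,4,5,7,8,9,10,12,13,14,15,16}
Z ∪ W = {1,3,4,5,7,8,9,10,12,13,14,15,16}
(((Z ∩ X) Δ Y) ∩ Zᶜ)ᶜ ∩ (Z ∪ W) = {3,4,5,7,8,9,10,12,13,14,15,16}
|(((Z ∩ X) Δ Y) ∩ Zᶜ)ᶜ ∩ (Z ∪ W)| = 12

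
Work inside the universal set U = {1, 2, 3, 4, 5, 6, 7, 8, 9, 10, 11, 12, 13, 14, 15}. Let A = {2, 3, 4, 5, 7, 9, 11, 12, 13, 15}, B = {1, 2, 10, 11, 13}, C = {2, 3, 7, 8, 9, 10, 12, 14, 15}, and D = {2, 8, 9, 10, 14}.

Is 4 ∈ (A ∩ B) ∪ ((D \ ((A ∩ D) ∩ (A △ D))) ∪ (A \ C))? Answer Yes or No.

4 ∈ A and 4 ∉ B, so 4 ∉ A ∩ B
4 ∈ A and 4 ∉ D, so 4 ∉ A ∩ D
4 ∈ A and 4 ∉ D, so 4 ∈ A △ D
4 ∉ (A ∩ D) and 4 ∈ (A △ D), so 4 ∉ (A ∩ D) ∩ (A △ D)
4 ∉ D and 4 ∉ ((A ∩ D) ∩ (A △ D)), so 4 ∉ D \ ((A ∩ D) ∩ (A △ D))
4 ∈ A and 4 ∉ C, so 4 ∈ A \ C
4 ∉ (D \ ((A ∩ D) ∩ (A △ D))) and 4 ∈ (A \ C), so 4 ∈ (D \ ((A ∩ D) ∩ (A △ D))) ∪ (A \ C)
4 ∉ (A ∩ B) and 4 ∈ ((D \ ((A ∩ D) ∩ (A △ D))) ∪ (A \ C)), so 4 ∈ (A ∩ B) ∪ ((D \ ((A ∩ D) ∩ (A △ D))) ∪ (A \ C))

Yes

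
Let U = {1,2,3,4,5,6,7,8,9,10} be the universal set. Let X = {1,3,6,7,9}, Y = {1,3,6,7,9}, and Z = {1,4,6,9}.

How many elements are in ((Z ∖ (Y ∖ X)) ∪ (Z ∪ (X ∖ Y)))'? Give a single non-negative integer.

6

Y ∖ X = {}
Z ∖ (Y ∖ X) = {1,4,6,9}
X ∖ Y = {}
Z ∪ (X ∖ Y) = {1,4,6,9}
(Z ∖ (Y ∖ X)) ∪ (Z ∪ (X ∖ Y)) = {1,4,6,9}
((Z ∖ (Y ∖ X)) ∪ (Z ∪ (X ∖ Y)))' = {2,3,5,7,8,10}
|((Z ∖ (Y ∖ X)) ∪ (Z ∪ (X ∖ Y)))'| = 6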